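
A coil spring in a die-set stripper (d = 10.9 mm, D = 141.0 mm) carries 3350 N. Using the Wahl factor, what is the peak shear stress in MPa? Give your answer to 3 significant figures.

Spring index C = D/d = 141.0/10.9 = 12.9358
K_W = (4C−1)/(4C−4) + 0.615/C = 50.743/47.743 + 0.0475 = 1.1104
τ₀ = 8FD/(πd³) = 8·3350·141.0/(π·10.9³) = 3.7788e+06/4068.5 = 928.8 MPa
τ_max = K·τ₀ = 1.1104 × 928.8 = 1031.3 MPa

1030 MPa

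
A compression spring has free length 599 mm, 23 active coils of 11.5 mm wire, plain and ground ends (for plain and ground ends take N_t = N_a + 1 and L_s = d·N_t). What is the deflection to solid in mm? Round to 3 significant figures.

N_t = 24; L_s = 11.5·24 = 276 mm
δ_solid = L₀ − L_s = 599 − 276 = 323 mm

323 mm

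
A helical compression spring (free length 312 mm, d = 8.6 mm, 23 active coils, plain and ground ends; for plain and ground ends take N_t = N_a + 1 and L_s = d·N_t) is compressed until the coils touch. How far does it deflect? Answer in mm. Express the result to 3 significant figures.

106 mm

N_t = 24; L_s = 8.6·24 = 206.4 mm
δ_solid = L₀ − L_s = 312 − 206.4 = 105.6 mm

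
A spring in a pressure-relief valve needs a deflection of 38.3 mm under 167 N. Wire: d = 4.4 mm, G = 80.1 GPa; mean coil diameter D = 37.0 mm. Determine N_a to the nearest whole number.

Required rate k = F/δ = 167/38.3 = 4.3603 N/mm
N_a = Gd⁴/(8D³k) = (80.1×10³ × 4.4⁴)/(8 × 37.0³ × 4.3603)
    = 3.00222e+07 / 1.7669e+06 = 16.99 → 17 coils

17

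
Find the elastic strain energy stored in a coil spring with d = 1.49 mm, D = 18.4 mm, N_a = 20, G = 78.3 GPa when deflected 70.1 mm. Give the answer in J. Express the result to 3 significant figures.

k = Gd⁴/(8D³N_a) = (78.3×10³)(1.49⁴)/(8·18.4³·20) = 0.3872 N/mm
U = ½kδ² = 0.5 × 0.3872 × 70.1² = 951.35 N·mm = 0.95135 J

0.951 J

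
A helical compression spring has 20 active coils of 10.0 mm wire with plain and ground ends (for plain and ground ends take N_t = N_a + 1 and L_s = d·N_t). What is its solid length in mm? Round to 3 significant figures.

plain and ground ends: N_t = N_a + 1 = 20 + 1 = 21
L_s = d·N_t = 10.0 × 21 = 210 mm

210 mm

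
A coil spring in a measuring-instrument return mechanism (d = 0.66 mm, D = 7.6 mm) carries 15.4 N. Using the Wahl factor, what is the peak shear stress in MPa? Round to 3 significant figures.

1170 MPa

Spring index C = D/d = 7.6/0.66 = 11.5152
K_W = (4C−1)/(4C−4) + 0.615/C = 45.061/42.061 + 0.0534 = 1.1247
τ₀ = 8FD/(πd³) = 8·15.4·7.6/(π·0.66³) = 936.32/0.9032 = 1036.7 MPa
τ_max = K·τ₀ = 1.1247 × 1036.7 = 1166 MPa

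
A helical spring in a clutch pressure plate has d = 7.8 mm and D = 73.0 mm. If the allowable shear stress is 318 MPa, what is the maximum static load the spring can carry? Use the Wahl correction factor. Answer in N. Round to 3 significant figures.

C = D/d = 73.0/7.8 = 9.3590
K_W = (4C−1)/(4C−4) + 0.615/C = 36.436/33.436 + 0.0657 = 1.1554
τ_max = K·8FD/(πd³) → F_max = τ_allow·πd³/(8DK)
F_max = 318·π·7.8³/(8·73.0·1.1554) = 4.7409e+05/674.77 = 702.59 N

703 N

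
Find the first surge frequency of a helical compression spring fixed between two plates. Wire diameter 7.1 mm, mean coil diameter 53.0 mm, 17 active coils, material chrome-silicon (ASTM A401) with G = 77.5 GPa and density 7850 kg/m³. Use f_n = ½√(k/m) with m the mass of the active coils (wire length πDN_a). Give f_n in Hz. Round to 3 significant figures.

k = Gd⁴/(8D³N_a) = (77.5×10³)(7.1⁴)/(8·53.0³·17) = 9.7268 N/mm = 9726.8 N/m
Wire length L = πDN_a = π·53.0·17 = 2830.6 mm
m = ρ·(πd²/4)·L = 7850 × 39.592×10⁻⁶ m² × 2.8306 m = 0.87973 kg
f_n = ½√(k/m) = 0.5·√(9726.8/0.87973) = 0.5·√(11057) = 52.575 Hz

52.6 Hz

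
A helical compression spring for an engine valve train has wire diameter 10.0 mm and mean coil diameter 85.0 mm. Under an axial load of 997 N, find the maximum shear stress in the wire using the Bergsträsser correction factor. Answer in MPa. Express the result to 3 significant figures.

251 MPa

Spring index C = D/d = 85.0/10.0 = 8.5000
K_B = (4C+2)/(4C−3) = 36.000/31.000 = 1.1613
τ₀ = 8FD/(πd³) = 8·997·85.0/(π·10.0³) = 677960/3141.6 = 215.8 MPa
τ_max = K·τ₀ = 1.1613 × 215.8 = 250.61 MPa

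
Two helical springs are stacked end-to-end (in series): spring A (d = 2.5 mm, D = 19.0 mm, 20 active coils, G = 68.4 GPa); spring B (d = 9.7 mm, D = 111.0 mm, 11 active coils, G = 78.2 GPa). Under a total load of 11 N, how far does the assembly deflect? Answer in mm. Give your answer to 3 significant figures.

6.43 mm

k_A = Gd⁴/(8D³N_a) = (68.4×10³)(2.5⁴)/(8·19.0³·20) = 2.4346 N/mm
k_B = Gd⁴/(8D³N_a) = (78.2×10³)(9.7⁴)/(8·111.0³·11) = 5.7523 N/mm
Series: 1/k_eq = 1/2.4346 + 1/5.7523 = 0.58458; k_eq = 1.7106 N/mm
δ = F/k_eq = 11/1.7106 = 6.4304 mm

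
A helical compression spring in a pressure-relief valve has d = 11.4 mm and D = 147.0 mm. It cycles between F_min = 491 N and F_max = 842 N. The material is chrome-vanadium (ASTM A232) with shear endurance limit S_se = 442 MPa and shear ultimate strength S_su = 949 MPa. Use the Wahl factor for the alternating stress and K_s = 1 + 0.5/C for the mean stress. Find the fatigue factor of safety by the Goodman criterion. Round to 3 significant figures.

3.38

C = D/d = 147.0/11.4 = 12.8947; K_W = (4C−1)/(4C−4)+0.615/C = 1.1107; K_s = 1+0.5/C = 1.0388
F_a = (F_max−F_min)/2 = 175.5 N; F_m = (F_max+F_min)/2 = 666.5 N
τ_a = K_W·8F_aD/(πd³) = 1.1107 × 44.342 = 49.253 MPa
τ_m = K_s·8F_mD/(πd³) = 1.0388 × 168.4 = 174.93 MPa
Goodman: 1/n_f = τ_a/S_se + τ_m/S_su = 49.253/442 + 174.93/949 = 0.11143 + 0.18433 = 0.29576
n_f = 1/0.29576 = 3.381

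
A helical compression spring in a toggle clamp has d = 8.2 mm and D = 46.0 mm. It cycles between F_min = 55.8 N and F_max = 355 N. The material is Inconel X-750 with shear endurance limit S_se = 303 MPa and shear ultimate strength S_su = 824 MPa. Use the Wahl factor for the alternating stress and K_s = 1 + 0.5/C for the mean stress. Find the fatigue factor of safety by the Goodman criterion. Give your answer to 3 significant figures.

C = D/d = 46.0/8.2 = 5.6098; K_W = (4C−1)/(4C−4)+0.615/C = 1.2723; K_s = 1+0.5/C = 1.0891
F_a = (F_max−F_min)/2 = 149.6 N; F_m = (F_max+F_min)/2 = 205.4 N
τ_a = K_W·8F_aD/(πd³) = 1.2723 × 31.782 = 40.438 MPa
τ_m = K_s·8F_mD/(πd³) = 1.0891 × 43.637 = 47.527 MPa
Goodman: 1/n_f = τ_a/S_se + τ_m/S_su = 40.438/303 + 47.527/824 = 0.13346 + 0.05768 = 0.19114
n_f = 1/0.19114 = 5.232

5.23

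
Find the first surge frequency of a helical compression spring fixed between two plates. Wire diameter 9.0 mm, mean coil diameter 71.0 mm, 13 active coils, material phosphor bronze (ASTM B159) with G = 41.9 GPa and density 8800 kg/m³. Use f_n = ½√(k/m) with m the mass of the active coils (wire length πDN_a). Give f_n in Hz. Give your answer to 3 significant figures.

k = Gd⁴/(8D³N_a) = (41.9×10³)(9.0⁴)/(8·71.0³·13) = 7.3854 N/mm = 7385.4 N/m
Wire length L = πDN_a = π·71.0·13 = 2899.7 mm
m = ρ·(πd²/4)·L = 8800 × 63.617×10⁻⁶ m² × 2.8997 m = 1.6233 kg
f_n = ½√(k/m) = 0.5·√(7385.4/1.6233) = 0.5·√(4549.5) = 33.725 Hz

33.7 Hz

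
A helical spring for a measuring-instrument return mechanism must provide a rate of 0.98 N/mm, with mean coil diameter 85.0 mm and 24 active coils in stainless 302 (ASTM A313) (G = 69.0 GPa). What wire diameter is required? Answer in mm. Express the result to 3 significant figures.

6.40 mm

d = (8D³N_a·k / G)^(1/4) = (8·85.0³·24·0.98 / (69.0×10³))^0.25
  = (1674.7)^0.25 = 6.3971 mm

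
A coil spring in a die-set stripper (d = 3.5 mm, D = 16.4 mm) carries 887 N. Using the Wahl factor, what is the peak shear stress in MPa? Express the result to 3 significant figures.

Spring index C = D/d = 16.4/3.5 = 4.6857
K_W = (4C−1)/(4C−4) + 0.615/C = 17.743/14.743 + 0.1313 = 1.3347
τ₀ = 8FD/(πd³) = 8·887·16.4/(π·3.5³) = 116374/134.7 = 863.98 MPa
τ_max = K·τ₀ = 1.3347 × 863.98 = 1153.2 MPa

1150 MPa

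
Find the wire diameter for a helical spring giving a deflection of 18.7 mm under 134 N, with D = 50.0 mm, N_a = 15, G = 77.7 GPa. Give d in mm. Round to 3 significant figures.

Required rate k = F/δ = 134/18.7 = 7.1658 N/mm
d = (8D³N_a·k / G)^(1/4) = (8·50.0³·15·7.1658 / (77.7×10³))^0.25
  = (1383.4)^0.25 = 6.0986 mm

6.10 mm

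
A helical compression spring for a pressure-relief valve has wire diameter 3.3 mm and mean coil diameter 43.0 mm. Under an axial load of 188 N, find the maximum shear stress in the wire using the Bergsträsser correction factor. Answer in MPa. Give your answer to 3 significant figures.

Spring index C = D/d = 43.0/3.3 = 13.0303
K_B = (4C+2)/(4C−3) = 54.121/49.121 = 1.1018
τ₀ = 8FD/(πd³) = 8·188·43.0/(π·3.3³) = 64672/112.9 = 572.83 MPa
τ_max = K·τ₀ = 1.1018 × 572.83 = 631.14 MPa

631 MPa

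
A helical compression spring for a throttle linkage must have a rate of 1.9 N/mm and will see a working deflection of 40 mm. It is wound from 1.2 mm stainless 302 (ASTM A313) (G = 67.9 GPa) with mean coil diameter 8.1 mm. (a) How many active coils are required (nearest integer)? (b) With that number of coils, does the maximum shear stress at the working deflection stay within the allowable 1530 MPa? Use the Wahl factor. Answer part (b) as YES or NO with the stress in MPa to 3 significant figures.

N_a = Gd⁴/(8D³k) = (67.9×10³)(1.2⁴)/(8·8.1³·1.9) = 17.43 → N_a = 17
Actual rate k = Gd⁴/(8D³·17) = 1.9481 N/mm
Working load F = kδ = 1.9481·40 = 77.922 N
C = 8.1/1.2 = 6.7500; K_W = (4C−1)/(4C−4)+0.615/C = 1.2215
τ_max = K_W·8FD/(πd³) = 1.2215·930.13 = 1136.2 MPa
τ_max ≤ 1530 MPa → acceptable

(a) 17 coils; (b) YES, τ_max = 1140 MPa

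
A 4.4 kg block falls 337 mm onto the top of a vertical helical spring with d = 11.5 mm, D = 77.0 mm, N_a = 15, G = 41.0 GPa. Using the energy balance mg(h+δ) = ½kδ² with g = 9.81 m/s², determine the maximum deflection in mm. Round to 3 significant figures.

50.6 mm

k = Gd⁴/(8D³N_a) = (41.0×10³)(11.5⁴)/(8·77.0³·15) = 13.089 N/mm
W = mg = 4.4 × 9.81 = 43.164 N
½kδ² − Wδ − Wh = 0 → δ = (W + √(W² + 2kWh))/k
δ = (43.164 + √(1863.1 + 380806))/13.089 = (43.164 + 618.6)/13.089 = 50.557 mm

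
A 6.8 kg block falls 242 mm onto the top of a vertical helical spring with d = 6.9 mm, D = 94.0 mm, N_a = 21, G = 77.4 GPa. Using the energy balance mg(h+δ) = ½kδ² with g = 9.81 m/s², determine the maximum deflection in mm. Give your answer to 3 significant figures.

222 mm

k = Gd⁴/(8D³N_a) = (77.4×10³)(6.9⁴)/(8·94.0³·21) = 1.2573 N/mm
W = mg = 6.8 × 9.81 = 66.708 N
½kδ² − Wδ − Wh = 0 → δ = (W + √(W² + 2kWh))/k
δ = (66.708 + √(4450 + 40594.6))/1.2573 = (66.708 + 212.24)/1.2573 = 221.86 mm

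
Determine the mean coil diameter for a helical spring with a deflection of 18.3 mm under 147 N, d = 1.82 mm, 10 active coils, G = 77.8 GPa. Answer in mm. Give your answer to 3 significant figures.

Required rate k = F/δ = 147/18.3 = 8.0328 N/mm
D = (Gd⁴/(8N_a·k))^(1/3) = (77.8×10³·1.82⁴/(8·10·8.0328))^(1/3)
  = (1328.34)^(1/3) = 10.9927 mm

11.0 mm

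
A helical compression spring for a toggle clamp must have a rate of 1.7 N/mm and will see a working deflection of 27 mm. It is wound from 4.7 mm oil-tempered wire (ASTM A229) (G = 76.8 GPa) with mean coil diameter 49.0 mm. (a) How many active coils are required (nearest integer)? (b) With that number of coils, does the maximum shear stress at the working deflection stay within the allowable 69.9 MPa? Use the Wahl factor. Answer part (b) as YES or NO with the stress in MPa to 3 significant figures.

(a) 23 coils; (b) YES, τ_max = 64.0 MPa

N_a = Gd⁴/(8D³k) = (76.8×10³)(4.7⁴)/(8·49.0³·1.7) = 23.42 → N_a = 23
Actual rate k = Gd⁴/(8D³·23) = 1.7312 N/mm
Working load F = kδ = 1.7312·27 = 46.742 N
C = 49.0/4.7 = 10.4255; K_W = (4C−1)/(4C−4)+0.615/C = 1.1386
τ_max = K_W·8FD/(πd³) = 1.1386·56.176 = 63.96 MPa
τ_max ≤ 69.9 MPa → acceptable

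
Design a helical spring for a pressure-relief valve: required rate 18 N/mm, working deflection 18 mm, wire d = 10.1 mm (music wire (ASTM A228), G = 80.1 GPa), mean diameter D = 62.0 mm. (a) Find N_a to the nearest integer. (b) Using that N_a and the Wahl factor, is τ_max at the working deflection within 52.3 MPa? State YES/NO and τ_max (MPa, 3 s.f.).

(a) 24 coils; (b) NO, τ_max = 62.6 MPa

N_a = Gd⁴/(8D³k) = (80.1×10³)(10.1⁴)/(8·62.0³·18) = 24.29 → N_a = 24
Actual rate k = Gd⁴/(8D³·24) = 18.216 N/mm
Working load F = kδ = 18.216·18 = 327.88 N
C = 62.0/10.1 = 6.1386; K_W = (4C−1)/(4C−4)+0.615/C = 1.2461
τ_max = K_W·8FD/(πd³) = 1.2461·50.244 = 62.611 MPa
τ_max > 52.3 MPa → exceeds allowable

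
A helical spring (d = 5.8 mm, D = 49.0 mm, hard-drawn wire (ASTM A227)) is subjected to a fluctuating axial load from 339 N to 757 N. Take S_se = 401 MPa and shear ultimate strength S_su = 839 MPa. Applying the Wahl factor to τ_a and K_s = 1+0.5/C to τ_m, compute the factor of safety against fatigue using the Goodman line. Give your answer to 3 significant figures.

1.20

C = D/d = 49.0/5.8 = 8.4483; K_W = (4C−1)/(4C−4)+0.615/C = 1.1735; K_s = 1+0.5/C = 1.0592
F_a = (F_max−F_min)/2 = 209 N; F_m = (F_max+F_min)/2 = 548 N
τ_a = K_W·8F_aD/(πd³) = 1.1735 × 133.66 = 156.85 MPa
τ_m = K_s·8F_mD/(πd³) = 1.0592 × 350.46 = 371.2 MPa
Goodman: 1/n_f = τ_a/S_se + τ_m/S_su = 156.85/401 + 371.2/839 = 0.39114 + 0.44243 = 0.83357
n_f = 1/0.83357 = 1.2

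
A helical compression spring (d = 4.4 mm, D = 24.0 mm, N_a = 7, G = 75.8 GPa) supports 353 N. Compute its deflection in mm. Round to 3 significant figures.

k = Gd⁴/(8D³N_a) = (75.8×10³)(4.4⁴)/(8·24.0³·7) = 36.699 N/mm
δ = F/k = 353 / 36.699 = 9.6187 mm

9.62 mm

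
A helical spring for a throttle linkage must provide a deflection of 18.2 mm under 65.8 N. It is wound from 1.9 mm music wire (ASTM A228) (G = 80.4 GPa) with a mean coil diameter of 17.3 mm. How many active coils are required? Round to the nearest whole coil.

7

Required rate k = F/δ = 65.8/18.2 = 3.6154 N/mm
N_a = Gd⁴/(8D³k) = (80.4×10³ × 1.9⁴)/(8 × 17.3³ × 3.6154)
    = 1.04778e+06 / 149756 = 6.997 → 7 coils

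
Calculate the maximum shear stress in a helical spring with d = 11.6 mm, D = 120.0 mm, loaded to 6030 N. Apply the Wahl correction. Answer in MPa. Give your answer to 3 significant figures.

Spring index C = D/d = 120.0/11.6 = 10.3448
K_W = (4C−1)/(4C−4) + 0.615/C = 40.379/37.379 + 0.0594 = 1.1397
τ₀ = 8FD/(πd³) = 8·6030·120.0/(π·11.6³) = 5.7888e+06/4903.7 = 1180.5 MPa
τ_max = K·τ₀ = 1.1397 × 1180.5 = 1345.4 MPa

1350 MPa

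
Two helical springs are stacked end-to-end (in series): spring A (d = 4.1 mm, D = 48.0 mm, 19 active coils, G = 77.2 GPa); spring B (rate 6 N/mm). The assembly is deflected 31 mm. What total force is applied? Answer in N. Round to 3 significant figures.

k_A = Gd⁴/(8D³N_a) = (77.2×10³)(4.1⁴)/(8·48.0³·19) = 1.2977 N/mm
Series: 1/k_eq = 1/1.2977 + 1/6 = 0.93724; k_eq = 1.067 N/mm
F = k_eq·δ = 1.067·31 = 33.076 N

33.1 N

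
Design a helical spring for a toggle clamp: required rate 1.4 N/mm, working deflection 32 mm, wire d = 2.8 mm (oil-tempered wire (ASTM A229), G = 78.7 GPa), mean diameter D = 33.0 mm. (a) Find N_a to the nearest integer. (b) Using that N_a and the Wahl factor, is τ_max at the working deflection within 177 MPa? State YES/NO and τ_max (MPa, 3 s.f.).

N_a = Gd⁴/(8D³k) = (78.7×10³)(2.8⁴)/(8·33.0³·1.4) = 12.02 → N_a = 12
Actual rate k = Gd⁴/(8D³·12) = 1.4021 N/mm
Working load F = kδ = 1.4021·32 = 44.869 N
C = 33.0/2.8 = 11.7857; K_W = (4C−1)/(4C−4)+0.615/C = 1.1217
τ_max = K_W·8FD/(πd³) = 1.1217·171.76 = 192.67 MPa
τ_max > 177 MPa → exceeds allowable

(a) 12 coils; (b) NO, τ_max = 193 MPa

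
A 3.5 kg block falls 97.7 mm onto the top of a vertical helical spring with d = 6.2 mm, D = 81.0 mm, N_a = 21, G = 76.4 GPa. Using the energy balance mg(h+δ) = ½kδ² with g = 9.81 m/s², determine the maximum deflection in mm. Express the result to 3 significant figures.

105 mm

k = Gd⁴/(8D³N_a) = (76.4×10³)(6.2⁴)/(8·81.0³·21) = 1.2644 N/mm
W = mg = 3.5 × 9.81 = 34.335 N
½kδ² − Wδ − Wh = 0 → δ = (W + √(W² + 2kWh))/k
δ = (34.335 + √(1178.9 + 8483.15))/1.2644 = (34.335 + 98.296)/1.2644 = 104.89 mm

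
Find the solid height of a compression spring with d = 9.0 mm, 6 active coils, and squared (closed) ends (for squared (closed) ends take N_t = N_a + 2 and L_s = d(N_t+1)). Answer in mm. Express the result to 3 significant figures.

squared (closed) ends: N_t = N_a + 2 = 6 + 2 = 8
L_s = d·(N_t+1) = 9.0 × 9 = 81 mm

81.0 mm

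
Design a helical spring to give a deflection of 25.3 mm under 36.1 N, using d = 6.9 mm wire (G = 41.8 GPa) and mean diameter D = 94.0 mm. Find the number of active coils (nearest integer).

10

Required rate k = F/δ = 36.1/25.3 = 1.4269 N/mm
N_a = Gd⁴/(8D³k) = (41.8×10³ × 6.9⁴)/(8 × 94.0³ × 1.4269)
    = 9.47486e+07 / 9.48113e+06 = 9.993 → 10 coils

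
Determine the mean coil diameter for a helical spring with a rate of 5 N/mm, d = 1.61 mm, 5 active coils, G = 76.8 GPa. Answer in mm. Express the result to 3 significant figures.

13.7 mm

D = (Gd⁴/(8N_a·k))^(1/3) = (76.8×10³·1.61⁴/(8·5·5))^(1/3)
  = (2580.09)^(1/3) = 13.7155 mm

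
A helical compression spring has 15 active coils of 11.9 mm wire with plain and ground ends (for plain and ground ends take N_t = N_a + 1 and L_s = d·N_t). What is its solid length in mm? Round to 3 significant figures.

190 mm

plain and ground ends: N_t = N_a + 1 = 15 + 1 = 16
L_s = d·N_t = 11.9 × 16 = 190.4 mm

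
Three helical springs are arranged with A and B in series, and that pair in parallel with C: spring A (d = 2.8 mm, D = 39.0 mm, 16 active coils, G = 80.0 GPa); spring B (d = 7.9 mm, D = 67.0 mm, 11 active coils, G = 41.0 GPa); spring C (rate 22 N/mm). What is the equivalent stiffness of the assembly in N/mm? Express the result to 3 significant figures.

k_A = Gd⁴/(8D³N_a) = (80.0×10³)(2.8⁴)/(8·39.0³·16) = 0.64762 N/mm
k_B = Gd⁴/(8D³N_a) = (41.0×10³)(7.9⁴)/(8·67.0³·11) = 6.0337 N/mm
Springs A,B series: k_AB = 1/(1/0.64762+1/6.0337) = 0.58484 N/mm; parallel with C: k_eq = 0.58484+22 = 22.585 N/mm

22.6 N/mm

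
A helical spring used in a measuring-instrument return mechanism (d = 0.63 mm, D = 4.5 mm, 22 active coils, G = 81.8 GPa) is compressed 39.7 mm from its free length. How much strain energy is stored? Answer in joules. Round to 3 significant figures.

k = Gd⁴/(8D³N_a) = (81.8×10³)(0.63⁴)/(8·4.5³·22) = 0.80346 N/mm
U = ½kδ² = 0.5 × 0.80346 × 39.7² = 633.16 N·mm = 0.63316 J

0.633 J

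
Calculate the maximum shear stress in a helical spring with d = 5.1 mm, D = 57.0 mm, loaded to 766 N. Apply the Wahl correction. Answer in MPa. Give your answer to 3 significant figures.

Spring index C = D/d = 57.0/5.1 = 11.1765
K_W = (4C−1)/(4C−4) + 0.615/C = 43.706/40.706 + 0.0550 = 1.1287
τ₀ = 8FD/(πd³) = 8·766·57.0/(π·5.1³) = 349296/416.74 = 838.17 MPa
τ_max = K·τ₀ = 1.1287 × 838.17 = 946.07 MPa

946 MPa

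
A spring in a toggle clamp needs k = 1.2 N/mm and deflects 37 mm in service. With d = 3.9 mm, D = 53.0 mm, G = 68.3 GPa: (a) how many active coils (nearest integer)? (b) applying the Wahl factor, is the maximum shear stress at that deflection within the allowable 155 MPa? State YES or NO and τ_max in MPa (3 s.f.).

(a) 11 coils; (b) YES, τ_max = 112 MPa

N_a = Gd⁴/(8D³k) = (68.3×10³)(3.9⁴)/(8·53.0³·1.2) = 11.06 → N_a = 11
Actual rate k = Gd⁴/(8D³·11) = 1.2061 N/mm
Working load F = kδ = 1.2061·37 = 44.624 N
C = 53.0/3.9 = 13.5897; K_W = (4C−1)/(4C−4)+0.615/C = 1.1048
τ_max = K_W·8FD/(πd³) = 1.1048·101.53 = 112.17 MPa
τ_max ≤ 155 MPa → acceptable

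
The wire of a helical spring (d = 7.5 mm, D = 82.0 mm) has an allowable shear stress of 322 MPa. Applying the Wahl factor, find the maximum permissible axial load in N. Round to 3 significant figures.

575 N

C = D/d = 82.0/7.5 = 10.9333
K_W = (4C−1)/(4C−4) + 0.615/C = 42.733/39.733 + 0.0563 = 1.1318
τ_max = K·8FD/(πd³) → F_max = τ_allow·πd³/(8DK)
F_max = 322·π·7.5³/(8·82.0·1.1318) = 4.2677e+05/742.43 = 574.82 N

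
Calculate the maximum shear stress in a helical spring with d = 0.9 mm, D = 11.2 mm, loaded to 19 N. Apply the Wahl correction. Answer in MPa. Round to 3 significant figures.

Spring index C = D/d = 11.2/0.9 = 12.4444
K_W = (4C−1)/(4C−4) + 0.615/C = 48.778/45.778 + 0.0494 = 1.1150
τ₀ = 8FD/(πd³) = 8·19·11.2/(π·0.9³) = 1702.4/2.2902 = 743.33 MPa
τ_max = K·τ₀ = 1.1150 × 743.33 = 828.78 MPa

829 MPa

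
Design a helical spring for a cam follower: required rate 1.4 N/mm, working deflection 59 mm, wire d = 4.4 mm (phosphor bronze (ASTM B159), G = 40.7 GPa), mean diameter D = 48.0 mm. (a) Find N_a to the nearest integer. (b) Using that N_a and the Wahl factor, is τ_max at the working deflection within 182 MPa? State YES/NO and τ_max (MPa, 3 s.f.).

(a) 12 coils; (b) YES, τ_max = 138 MPa

N_a = Gd⁴/(8D³k) = (40.7×10³)(4.4⁴)/(8·48.0³·1.4) = 12.32 → N_a = 12
Actual rate k = Gd⁴/(8D³·12) = 1.4368 N/mm
Working load F = kδ = 1.4368·59 = 84.774 N
C = 48.0/4.4 = 10.9091; K_W = (4C−1)/(4C−4)+0.615/C = 1.1321
τ_max = K_W·8FD/(πd³) = 1.1321·121.64 = 137.71 MPa
τ_max ≤ 182 MPa → acceptable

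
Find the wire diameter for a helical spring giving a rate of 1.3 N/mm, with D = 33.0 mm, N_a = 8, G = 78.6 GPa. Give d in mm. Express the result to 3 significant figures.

2.48 mm

d = (8D³N_a·k / G)^(1/4) = (8·33.0³·8·1.3 / (78.6×10³))^0.25
  = (38.04)^0.25 = 2.4835 mm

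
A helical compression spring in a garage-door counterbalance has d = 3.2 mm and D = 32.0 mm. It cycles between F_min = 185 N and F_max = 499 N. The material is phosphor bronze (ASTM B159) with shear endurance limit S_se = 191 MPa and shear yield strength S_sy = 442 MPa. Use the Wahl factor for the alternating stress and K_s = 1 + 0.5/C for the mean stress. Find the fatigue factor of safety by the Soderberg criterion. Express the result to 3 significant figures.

C = D/d = 32.0/3.2 = 10.0000; K_W = (4C−1)/(4C−4)+0.615/C = 1.1448; K_s = 1+0.5/C = 1.0500
F_a = (F_max−F_min)/2 = 157 N; F_m = (F_max+F_min)/2 = 342 N
τ_a = K_W·8F_aD/(πd³) = 1.1448 × 390.43 = 446.97 MPa
τ_m = K_s·8F_mD/(πd³) = 1.0500 × 850.48 = 893.01 MPa
Soderberg: 1/n_f = τ_a/S_se + τ_m/S_sy = 446.97/191 + 893.01/442 = 2.34018 + 2.02038 = 4.3606
n_f = 1/4.3606 = 0.2293

0.229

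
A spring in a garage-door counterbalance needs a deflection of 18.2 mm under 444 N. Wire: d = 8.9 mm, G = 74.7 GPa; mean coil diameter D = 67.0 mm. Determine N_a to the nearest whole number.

Required rate k = F/δ = 444/18.2 = 24.396 N/mm
N_a = Gd⁴/(8D³k) = (74.7×10³ × 8.9⁴)/(8 × 67.0³ × 24.396)
    = 4.68685e+08 / 5.86984e+07 = 7.985 → 8 coils

8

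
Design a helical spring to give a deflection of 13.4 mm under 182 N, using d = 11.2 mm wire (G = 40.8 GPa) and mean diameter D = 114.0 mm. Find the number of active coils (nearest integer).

Required rate k = F/δ = 182/13.4 = 13.582 N/mm
N_a = Gd⁴/(8D³k) = (40.8×10³ × 11.2⁴)/(8 × 114.0³ × 13.582)
    = 6.41996e+08 / 1.6098e+08 = 3.988 → 4 coils

4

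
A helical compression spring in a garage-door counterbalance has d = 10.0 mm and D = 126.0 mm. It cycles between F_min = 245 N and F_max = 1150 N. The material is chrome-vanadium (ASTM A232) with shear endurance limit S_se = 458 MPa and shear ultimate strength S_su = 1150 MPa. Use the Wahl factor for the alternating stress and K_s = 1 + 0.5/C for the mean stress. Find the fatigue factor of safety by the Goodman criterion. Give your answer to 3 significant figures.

C = D/d = 126.0/10.0 = 12.6000; K_W = (4C−1)/(4C−4)+0.615/C = 1.1135; K_s = 1+0.5/C = 1.0397
F_a = (F_max−F_min)/2 = 452.5 N; F_m = (F_max+F_min)/2 = 697.5 N
τ_a = K_W·8F_aD/(πd³) = 1.1135 × 145.19 = 161.66 MPa
τ_m = K_s·8F_mD/(πd³) = 1.0397 × 223.8 = 232.68 MPa
Goodman: 1/n_f = τ_a/S_se + τ_m/S_su = 161.66/458 + 232.68/1150 = 0.35297 + 0.20233 = 0.5553
n_f = 1/0.5553 = 1.801

1.80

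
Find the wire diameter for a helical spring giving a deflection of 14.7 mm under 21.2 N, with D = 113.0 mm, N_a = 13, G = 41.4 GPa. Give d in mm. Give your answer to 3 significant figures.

Required rate k = F/δ = 21.2/14.7 = 1.4422 N/mm
d = (8D³N_a·k / G)^(1/4) = (8·113.0³·13·1.4422 / (41.4×10³))^0.25
  = (5227.4)^0.25 = 8.5030 mm

8.50 mm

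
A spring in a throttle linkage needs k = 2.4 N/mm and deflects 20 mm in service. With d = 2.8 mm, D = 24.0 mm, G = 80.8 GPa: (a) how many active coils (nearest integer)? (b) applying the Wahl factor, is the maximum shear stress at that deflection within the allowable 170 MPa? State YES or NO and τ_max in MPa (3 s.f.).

(a) 19 coils; (b) YES, τ_max = 154 MPa

N_a = Gd⁴/(8D³k) = (80.8×10³)(2.8⁴)/(8·24.0³·2.4) = 18.71 → N_a = 19
Actual rate k = Gd⁴/(8D³·19) = 2.3636 N/mm
Working load F = kδ = 2.3636·20 = 47.271 N
C = 24.0/2.8 = 8.5714; K_W = (4C−1)/(4C−4)+0.615/C = 1.1708
τ_max = K_W·8FD/(πd³) = 1.1708·131.61 = 154.08 MPa
τ_max ≤ 170 MPa → acceptable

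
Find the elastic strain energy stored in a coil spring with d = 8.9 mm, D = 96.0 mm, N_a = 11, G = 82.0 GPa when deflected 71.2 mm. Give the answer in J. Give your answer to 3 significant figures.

16.7 J

k = Gd⁴/(8D³N_a) = (82.0×10³)(8.9⁴)/(8·96.0³·11) = 6.6081 N/mm
U = ½kδ² = 0.5 × 6.6081 × 71.2² = 16750 N·mm = 16.75 J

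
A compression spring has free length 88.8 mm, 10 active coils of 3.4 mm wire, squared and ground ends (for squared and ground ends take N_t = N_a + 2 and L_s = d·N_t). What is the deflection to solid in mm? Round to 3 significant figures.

48.0 mm

N_t = 12; L_s = 3.4·12 = 40.8 mm
δ_solid = L₀ − L_s = 88.8 − 40.8 = 48 mm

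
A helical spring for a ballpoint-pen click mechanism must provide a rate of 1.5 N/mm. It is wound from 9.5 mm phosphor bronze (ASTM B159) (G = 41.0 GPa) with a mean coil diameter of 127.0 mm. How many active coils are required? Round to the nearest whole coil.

N_a = Gd⁴/(8D³k) = (41.0×10³ × 9.5⁴)/(8 × 127.0³ × 1.5)
    = 3.33948e+08 / 2.45806e+07 = 13.59 → 14 coils

14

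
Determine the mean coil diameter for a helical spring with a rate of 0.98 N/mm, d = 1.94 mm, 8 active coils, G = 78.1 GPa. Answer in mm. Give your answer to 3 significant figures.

26.0 mm

D = (Gd⁴/(8N_a·k))^(1/3) = (78.1×10³·1.94⁴/(8·8·0.98))^(1/3)
  = (17638.1)^(1/3) = 26.0306 mm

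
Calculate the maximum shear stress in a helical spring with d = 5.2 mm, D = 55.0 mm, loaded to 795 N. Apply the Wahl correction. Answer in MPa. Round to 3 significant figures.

900 MPa

Spring index C = D/d = 55.0/5.2 = 10.5769
K_W = (4C−1)/(4C−4) + 0.615/C = 41.308/38.308 + 0.0581 = 1.1365
τ₀ = 8FD/(πd³) = 8·795·55.0/(π·5.2³) = 349800/441.73 = 791.88 MPa
τ_max = K·τ₀ = 1.1365 × 791.88 = 899.94 MPa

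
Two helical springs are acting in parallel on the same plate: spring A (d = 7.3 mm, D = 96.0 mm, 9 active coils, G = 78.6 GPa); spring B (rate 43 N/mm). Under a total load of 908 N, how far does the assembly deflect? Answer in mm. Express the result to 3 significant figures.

19.5 mm

k_A = Gd⁴/(8D³N_a) = (78.6×10³)(7.3⁴)/(8·96.0³·9) = 3.504 N/mm
Parallel: k_eq = 3.504 + 43 = 46.504 N/mm
δ = F/k_eq = 908/46.504 = 19.525 mm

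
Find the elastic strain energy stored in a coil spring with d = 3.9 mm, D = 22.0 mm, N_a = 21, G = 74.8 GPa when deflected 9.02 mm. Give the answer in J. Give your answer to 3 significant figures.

k = Gd⁴/(8D³N_a) = (74.8×10³)(3.9⁴)/(8·22.0³·21) = 9.6735 N/mm
U = ½kδ² = 0.5 × 9.6735 × 9.02² = 393.52 N·mm = 0.39352 J

0.394 J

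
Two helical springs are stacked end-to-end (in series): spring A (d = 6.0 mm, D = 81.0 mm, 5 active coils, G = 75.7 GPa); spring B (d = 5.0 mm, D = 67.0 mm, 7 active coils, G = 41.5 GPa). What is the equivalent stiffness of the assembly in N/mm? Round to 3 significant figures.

1.15 N/mm

k_A = Gd⁴/(8D³N_a) = (75.7×10³)(6.0⁴)/(8·81.0³·5) = 4.6152 N/mm
k_B = Gd⁴/(8D³N_a) = (41.5×10³)(5.0⁴)/(8·67.0³·7) = 1.54 N/mm
Series: 1/k_eq = 1/4.6152 + 1/1.54 = 0.86604; k_eq = 1.1547 N/mm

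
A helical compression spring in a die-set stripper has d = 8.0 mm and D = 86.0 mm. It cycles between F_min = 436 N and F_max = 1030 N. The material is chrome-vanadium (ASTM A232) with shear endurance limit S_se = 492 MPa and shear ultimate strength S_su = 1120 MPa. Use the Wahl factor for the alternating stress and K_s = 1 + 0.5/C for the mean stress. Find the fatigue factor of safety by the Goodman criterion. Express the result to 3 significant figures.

C = D/d = 86.0/8.0 = 10.7500; K_W = (4C−1)/(4C−4)+0.615/C = 1.1341; K_s = 1+0.5/C = 1.0465
F_a = (F_max−F_min)/2 = 297 N; F_m = (F_max+F_min)/2 = 733 N
τ_a = K_W·8F_aD/(πd³) = 1.1341 × 127.04 = 144.08 MPa
τ_m = K_s·8F_mD/(πd³) = 1.0465 × 313.53 = 328.11 MPa
Goodman: 1/n_f = τ_a/S_se + τ_m/S_su = 144.08/492 + 328.11/1120 = 0.29284 + 0.29295 = 0.58579
n_f = 1/0.58579 = 1.707

1.71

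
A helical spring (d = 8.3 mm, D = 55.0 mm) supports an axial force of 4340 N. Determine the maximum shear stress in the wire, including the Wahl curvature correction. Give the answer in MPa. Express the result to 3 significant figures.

1300 MPa

Spring index C = D/d = 55.0/8.3 = 6.6265
K_W = (4C−1)/(4C−4) + 0.615/C = 25.506/22.506 + 0.0928 = 1.2261
τ₀ = 8FD/(πd³) = 8·4340·55.0/(π·8.3³) = 1.9096e+06/1796.3 = 1063.1 MPa
τ_max = K·τ₀ = 1.2261 × 1063.1 = 1303.4 MPa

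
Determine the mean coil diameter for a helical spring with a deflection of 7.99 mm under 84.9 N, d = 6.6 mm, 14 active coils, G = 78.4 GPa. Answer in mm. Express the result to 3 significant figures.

Required rate k = F/δ = 84.9/7.99 = 10.626 N/mm
D = (Gd⁴/(8N_a·k))^(1/3) = (78.4×10³·6.6⁴/(8·14·10.626))^(1/3)
  = (125001)^(1/3) = 50.0001 mm

50.0 mm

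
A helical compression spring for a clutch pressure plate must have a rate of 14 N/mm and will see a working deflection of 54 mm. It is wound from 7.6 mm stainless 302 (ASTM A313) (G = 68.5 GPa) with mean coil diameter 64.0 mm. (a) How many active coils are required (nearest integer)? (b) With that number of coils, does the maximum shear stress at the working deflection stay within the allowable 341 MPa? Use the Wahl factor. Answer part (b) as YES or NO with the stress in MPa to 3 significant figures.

N_a = Gd⁴/(8D³k) = (68.5×10³)(7.6⁴)/(8·64.0³·14) = 7.784 → N_a = 8
Actual rate k = Gd⁴/(8D³·8) = 13.622 N/mm
Working load F = kδ = 13.622·54 = 735.56 N
C = 64.0/7.6 = 8.4211; K_W = (4C−1)/(4C−4)+0.615/C = 1.1741
τ_max = K_W·8FD/(πd³) = 1.1741·273.09 = 320.63 MPa
τ_max ≤ 341 MPa → acceptable

(a) 8 coils; (b) YES, τ_max = 321 MPa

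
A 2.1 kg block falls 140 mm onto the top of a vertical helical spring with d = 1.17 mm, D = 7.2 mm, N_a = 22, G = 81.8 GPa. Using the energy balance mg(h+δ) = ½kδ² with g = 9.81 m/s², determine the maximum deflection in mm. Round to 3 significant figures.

59.3 mm

k = Gd⁴/(8D³N_a) = (81.8×10³)(1.17⁴)/(8·7.2³·22) = 2.3334 N/mm
W = mg = 2.1 × 9.81 = 20.601 N
½kδ² − Wδ − Wh = 0 → δ = (W + √(W² + 2kWh))/k
δ = (20.601 + √(424.4 + 13459.6))/2.3334 = (20.601 + 117.83)/2.3334 = 59.326 mm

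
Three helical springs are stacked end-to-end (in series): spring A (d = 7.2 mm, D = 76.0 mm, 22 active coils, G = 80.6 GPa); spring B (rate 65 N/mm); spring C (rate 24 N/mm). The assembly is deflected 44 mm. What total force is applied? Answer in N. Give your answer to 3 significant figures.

k_A = Gd⁴/(8D³N_a) = (80.6×10³)(7.2⁴)/(8·76.0³·22) = 2.8036 N/mm
Series: 1/k_eq = 1/2.8036 + 1/65 + 1/24 = 0.41374; k_eq = 2.417 N/mm
F = k_eq·δ = 2.417·44 = 106.35 N

106 N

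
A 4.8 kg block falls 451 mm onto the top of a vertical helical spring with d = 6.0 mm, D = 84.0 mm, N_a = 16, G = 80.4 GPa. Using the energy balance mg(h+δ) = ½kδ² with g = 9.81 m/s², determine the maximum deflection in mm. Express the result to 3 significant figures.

k = Gd⁴/(8D³N_a) = (80.4×10³)(6.0⁴)/(8·84.0³·16) = 1.3735 N/mm
W = mg = 4.8 × 9.81 = 47.088 N
½kδ² − Wδ − Wh = 0 → δ = (W + √(W² + 2kWh))/k
δ = (47.088 + √(2217.3 + 58335.1))/1.3735 = (47.088 + 246.07)/1.3735 = 213.45 mm

213 mm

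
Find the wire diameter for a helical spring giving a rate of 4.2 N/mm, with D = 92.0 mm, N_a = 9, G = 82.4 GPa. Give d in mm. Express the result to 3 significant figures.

d = (8D³N_a·k / G)^(1/4) = (8·92.0³·9·4.2 / (82.4×10³))^0.25
  = (2857.7)^0.25 = 7.3115 mm

7.31 mm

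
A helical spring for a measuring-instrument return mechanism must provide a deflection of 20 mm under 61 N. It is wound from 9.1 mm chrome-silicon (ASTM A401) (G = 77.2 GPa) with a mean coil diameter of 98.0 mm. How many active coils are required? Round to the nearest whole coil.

Required rate k = F/δ = 61/20 = 3.05 N/mm
N_a = Gd⁴/(8D³k) = (77.2×10³ × 9.1⁴)/(8 × 98.0³ × 3.05)
    = 5.29399e+08 / 2.29651e+07 = 23.05 → 23 coils

23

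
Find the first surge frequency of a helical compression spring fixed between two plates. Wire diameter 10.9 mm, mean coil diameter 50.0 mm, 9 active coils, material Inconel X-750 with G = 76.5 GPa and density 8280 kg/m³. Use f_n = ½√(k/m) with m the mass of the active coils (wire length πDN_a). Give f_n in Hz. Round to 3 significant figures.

k = Gd⁴/(8D³N_a) = (76.5×10³)(10.9⁴)/(8·50.0³·9) = 119.98 N/mm = 1.1998e+05 N/m
Wire length L = πDN_a = π·50.0·9 = 1413.7 mm
m = ρ·(πd²/4)·L = 8280 × 93.313×10⁻⁶ m² × 1.4137 m = 1.0923 kg
f_n = ½√(k/m) = 0.5·√(1.1998e+05/1.0923) = 0.5·√(1.0985e+05) = 165.72 Hz

166 Hz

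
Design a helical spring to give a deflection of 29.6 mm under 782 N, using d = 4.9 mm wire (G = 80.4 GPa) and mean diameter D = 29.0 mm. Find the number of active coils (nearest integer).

9

Required rate k = F/δ = 782/29.6 = 26.419 N/mm
N_a = Gd⁴/(8D³k) = (80.4×10³ × 4.9⁴)/(8 × 29.0³ × 26.419)
    = 4.6349e+07 / 5.15465e+06 = 8.992 → 9 coils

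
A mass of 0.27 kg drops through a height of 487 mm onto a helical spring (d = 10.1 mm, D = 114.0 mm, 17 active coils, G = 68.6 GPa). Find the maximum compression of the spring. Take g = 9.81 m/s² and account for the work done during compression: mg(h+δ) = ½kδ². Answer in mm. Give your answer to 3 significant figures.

27.7 mm

k = Gd⁴/(8D³N_a) = (68.6×10³)(10.1⁴)/(8·114.0³·17) = 3.5429 N/mm
W = mg = 0.27 × 9.81 = 2.6487 N
½kδ² − Wδ − Wh = 0 → δ = (W + √(W² + 2kWh))/k
δ = (2.6487 + √(7.0156 + 9140.04))/3.5429 = (2.6487 + 95.64)/3.5429 = 27.743 mm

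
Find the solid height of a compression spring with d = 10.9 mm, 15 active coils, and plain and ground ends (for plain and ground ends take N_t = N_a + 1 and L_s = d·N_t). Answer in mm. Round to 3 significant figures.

174 mm

plain and ground ends: N_t = N_a + 1 = 15 + 1 = 16
L_s = d·N_t = 10.9 × 16 = 174.4 mm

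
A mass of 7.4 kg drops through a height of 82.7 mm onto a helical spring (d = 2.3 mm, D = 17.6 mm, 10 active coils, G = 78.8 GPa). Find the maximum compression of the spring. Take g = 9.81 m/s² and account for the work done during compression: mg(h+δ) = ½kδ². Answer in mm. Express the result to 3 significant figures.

65.2 mm

k = Gd⁴/(8D³N_a) = (78.8×10³)(2.3⁴)/(8·17.6³·10) = 5.056 N/mm
W = mg = 7.4 × 9.81 = 72.594 N
½kδ² − Wδ − Wh = 0 → δ = (W + √(W² + 2kWh))/k
δ = (72.594 + √(5269.9 + 60708))/5.056 = (72.594 + 256.86)/5.056 = 65.161 mm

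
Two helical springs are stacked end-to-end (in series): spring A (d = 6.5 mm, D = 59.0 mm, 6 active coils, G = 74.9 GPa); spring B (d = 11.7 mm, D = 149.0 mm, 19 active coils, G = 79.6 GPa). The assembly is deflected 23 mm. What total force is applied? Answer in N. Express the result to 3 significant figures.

56.0 N

k_A = Gd⁴/(8D³N_a) = (74.9×10³)(6.5⁴)/(8·59.0³·6) = 13.562 N/mm
k_B = Gd⁴/(8D³N_a) = (79.6×10³)(11.7⁴)/(8·149.0³·19) = 2.9666 N/mm
Series: 1/k_eq = 1/13.562 + 1/2.9666 = 0.41082; k_eq = 2.4341 N/mm
F = k_eq·δ = 2.4341·23 = 55.985 N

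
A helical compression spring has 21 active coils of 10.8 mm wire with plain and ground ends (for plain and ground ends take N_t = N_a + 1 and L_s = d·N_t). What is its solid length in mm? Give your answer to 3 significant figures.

plain and ground ends: N_t = N_a + 1 = 21 + 1 = 22
L_s = d·N_t = 10.8 × 22 = 237.6 mm

238 mm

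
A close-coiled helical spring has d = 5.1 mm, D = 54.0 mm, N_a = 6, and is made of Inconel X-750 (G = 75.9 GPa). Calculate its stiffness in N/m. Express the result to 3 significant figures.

k = Gd⁴/(8D³N_a) = (75.9×10³ × 5.1⁴) / (8 × 54.0³ × 6)
  = 5.13479e+07 / 7.55827e+06 = 6.7936 N/mm = 6793.6 N/m

6790 N/m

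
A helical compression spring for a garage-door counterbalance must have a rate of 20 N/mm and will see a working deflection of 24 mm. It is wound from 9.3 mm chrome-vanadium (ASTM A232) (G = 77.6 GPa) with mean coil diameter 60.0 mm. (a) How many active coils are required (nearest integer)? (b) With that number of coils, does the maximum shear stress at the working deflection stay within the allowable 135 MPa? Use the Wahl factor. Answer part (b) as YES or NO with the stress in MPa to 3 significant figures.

(a) 17 coils; (b) YES, τ_max = 111 MPa

N_a = Gd⁴/(8D³k) = (77.6×10³)(9.3⁴)/(8·60.0³·20) = 16.8 → N_a = 17
Actual rate k = Gd⁴/(8D³·17) = 19.761 N/mm
Working load F = kδ = 19.761·24 = 474.26 N
C = 60.0/9.3 = 6.4516; K_W = (4C−1)/(4C−4)+0.615/C = 1.2329
τ_max = K_W·8FD/(πd³) = 1.2329·90.085 = 111.07 MPa
τ_max ≤ 135 MPa → acceptable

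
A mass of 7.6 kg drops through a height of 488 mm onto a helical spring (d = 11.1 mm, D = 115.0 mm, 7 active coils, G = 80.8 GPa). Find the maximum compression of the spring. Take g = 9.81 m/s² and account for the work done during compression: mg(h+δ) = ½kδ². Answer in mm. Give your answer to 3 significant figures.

k = Gd⁴/(8D³N_a) = (80.8×10³)(11.1⁴)/(8·115.0³·7) = 14.402 N/mm
W = mg = 7.6 × 9.81 = 74.556 N
½kδ² − Wδ − Wh = 0 → δ = (W + √(W² + 2kWh))/k
δ = (74.556 + √(5558.6 + 1.04798e+06))/14.402 = (74.556 + 1026.4)/14.402 = 76.446 mm

76.4 mm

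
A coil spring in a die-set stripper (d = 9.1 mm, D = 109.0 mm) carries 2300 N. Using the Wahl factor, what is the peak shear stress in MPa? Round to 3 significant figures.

949 MPa

Spring index C = D/d = 109.0/9.1 = 11.9780
K_W = (4C−1)/(4C−4) + 0.615/C = 46.912/43.912 + 0.0513 = 1.1197
τ₀ = 8FD/(πd³) = 8·2300·109.0/(π·9.1³) = 2.0056e+06/2367.4 = 847.17 MPa
τ_max = K·τ₀ = 1.1197 × 847.17 = 948.54 MPa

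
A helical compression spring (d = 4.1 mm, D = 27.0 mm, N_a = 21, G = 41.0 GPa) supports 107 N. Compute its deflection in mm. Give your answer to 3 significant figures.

k = Gd⁴/(8D³N_a) = (41.0×10³)(4.1⁴)/(8·27.0³·21) = 3.5036 N/mm
δ = F/k = 107 / 3.5036 = 30.54 mm

30.5 mm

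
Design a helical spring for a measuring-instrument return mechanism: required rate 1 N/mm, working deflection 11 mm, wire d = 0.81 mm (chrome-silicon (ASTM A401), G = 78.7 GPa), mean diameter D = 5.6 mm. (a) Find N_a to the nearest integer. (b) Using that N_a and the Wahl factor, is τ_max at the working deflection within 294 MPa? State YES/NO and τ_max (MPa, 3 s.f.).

(a) 24 coils; (b) NO, τ_max = 361 MPa

N_a = Gd⁴/(8D³k) = (78.7×10³)(0.81⁴)/(8·5.6³·1) = 24.11 → N_a = 24
Actual rate k = Gd⁴/(8D³·24) = 1.0047 N/mm
Working load F = kδ = 1.0047·11 = 11.052 N
C = 5.6/0.81 = 6.9136; K_W = (4C−1)/(4C−4)+0.615/C = 1.2158
τ_max = K_W·8FD/(πd³) = 1.2158·296.56 = 360.55 MPa
τ_max > 294 MPa → exceeds allowable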